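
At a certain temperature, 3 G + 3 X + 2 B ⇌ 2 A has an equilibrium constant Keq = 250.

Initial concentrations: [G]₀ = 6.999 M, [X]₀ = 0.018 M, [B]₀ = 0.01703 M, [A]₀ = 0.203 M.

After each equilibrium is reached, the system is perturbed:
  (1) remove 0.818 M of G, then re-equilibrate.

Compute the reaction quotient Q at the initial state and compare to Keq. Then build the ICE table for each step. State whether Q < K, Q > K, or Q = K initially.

Q₀ = 7.1062e+04; Q > K (proceeds reverse)

Q₀ = 7.1062e+04 vs Keq = 250 ⇒ Q>K, reverse
Step 1:
                   G          X          B          A
  Initial      6.999      0.018    0.01703      0.203
  Change     0.03952    0.03952    0.02634   -0.02634
  Equil        7.039    0.05752    0.04337     0.1767
  solve Keq expr → x = -0.01317; check Q = 250
Then remove 0.818 M of G.
Step 2:
                   G          X          B          A
  Initial      6.221    0.05752    0.04337     0.1767
  Change    0.004201   0.004201   0.002801  -0.002801
  Equil        6.225    0.06172    0.04618     0.1739
  solve Keq expr → x = -0.0014; check Q = 250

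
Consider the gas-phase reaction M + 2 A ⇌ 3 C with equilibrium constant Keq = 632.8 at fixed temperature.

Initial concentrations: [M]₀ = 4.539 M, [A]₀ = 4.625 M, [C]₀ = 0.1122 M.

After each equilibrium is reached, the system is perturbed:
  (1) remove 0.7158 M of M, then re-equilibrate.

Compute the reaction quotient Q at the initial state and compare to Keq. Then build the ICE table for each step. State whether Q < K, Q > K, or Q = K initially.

Q₀ = 1.4548e-05 vs Keq = 632.8 ⇒ Q<K, forward
Step 1:
                  M         A         C
  I           4.539     4.625    0.1122
  C          -2.105     -4.21     6.315
  E           2.434    0.4152     6.427
  solve Keq expr → x = 2.105; check Q = 632.8
Then remove 0.7158 M of M.
Step 2:
                  M         A         C
  I           1.718    0.4152     6.427
  C          0.0318   0.06359  -0.09539
  E            1.75    0.4787     6.332
  solve Keq expr → x = -0.0318; check Q = 632.8

Q₀ = 1.4548e-05; Q < K (proceeds forward)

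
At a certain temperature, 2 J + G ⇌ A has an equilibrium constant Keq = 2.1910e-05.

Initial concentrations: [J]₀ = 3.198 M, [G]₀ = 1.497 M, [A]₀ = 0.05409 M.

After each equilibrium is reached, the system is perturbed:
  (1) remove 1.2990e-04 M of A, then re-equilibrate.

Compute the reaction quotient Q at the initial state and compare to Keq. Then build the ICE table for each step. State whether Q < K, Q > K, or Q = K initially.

Q₀ = 0.003533; Q > K (proceeds reverse)

Q₀ = 0.003533 vs Keq = 2.1910e-05 ⇒ Q>K, reverse
Step 1:
                    J           G           A
  init          3.198       1.497     0.05409
  Δ            0.1074     0.05372    -0.05372
  eq            3.305       1.551  3.7122e-04
  solve Keq expr → x = -0.05372; check Q = 2.1910e-05
Then remove 1.2990e-04 M of A.
Step 2:
                    J           G           A
  init          3.305       1.551  2.4132e-04
  Δ       -2.5962e-04 -1.2981e-04  1.2981e-04
  eq            3.305       1.551  3.7113e-04
  solve Keq expr → x = 1.2981e-04; check Q = 2.1910e-05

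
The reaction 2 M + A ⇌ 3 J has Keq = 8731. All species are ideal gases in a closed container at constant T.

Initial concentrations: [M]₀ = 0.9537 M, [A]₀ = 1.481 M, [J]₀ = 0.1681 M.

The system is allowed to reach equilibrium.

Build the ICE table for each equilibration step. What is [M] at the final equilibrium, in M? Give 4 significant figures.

Q₀ = 0.003526 vs Keq = 8731 ⇒ Q<K, forward
Step 1:
                   M          A          J
  init        0.9537      1.481     0.1681
  Δ          -0.9329    -0.4664      1.399
  eq         0.02085      1.015      1.567
  solve Keq expr → x = 0.4664; check Q = 8731

[M]_eq = 0.02085 M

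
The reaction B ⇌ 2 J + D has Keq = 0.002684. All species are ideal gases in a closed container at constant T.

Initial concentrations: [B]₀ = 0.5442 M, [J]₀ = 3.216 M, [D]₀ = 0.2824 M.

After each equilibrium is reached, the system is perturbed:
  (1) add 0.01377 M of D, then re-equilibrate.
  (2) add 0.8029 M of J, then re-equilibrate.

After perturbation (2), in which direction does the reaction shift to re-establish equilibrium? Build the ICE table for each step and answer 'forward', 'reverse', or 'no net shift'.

Q₀ = 5.367 vs Keq = 0.002684 ⇒ Q>K, reverse
Step 1:
                    B           J           D
  I            0.5442       3.216      0.2824
  C            0.2821     -0.5642     -0.2821
  E            0.8263       2.652  3.1537e-04
  solve Keq expr → x = -0.2821; check Q = 0.002684
Then add 0.01377 M of D.
Step 2:
                    B           J           D
  I            0.8263       2.652     0.01409
  C           0.01376    -0.02752    -0.01376
  E              0.84       2.624  3.2738e-04
  solve Keq expr → x = -0.01376; check Q = 0.002684
Then add 0.8029 M of J.
Step 3:
                    B           J           D
  I              0.84       3.427  3.2738e-04
  C        1.3536e-04 -2.7073e-04 -1.3536e-04
  E            0.8402       3.427  1.9202e-04
  solve Keq expr → x = -1.3536e-04; check Q = 0.002684

Direction: reverse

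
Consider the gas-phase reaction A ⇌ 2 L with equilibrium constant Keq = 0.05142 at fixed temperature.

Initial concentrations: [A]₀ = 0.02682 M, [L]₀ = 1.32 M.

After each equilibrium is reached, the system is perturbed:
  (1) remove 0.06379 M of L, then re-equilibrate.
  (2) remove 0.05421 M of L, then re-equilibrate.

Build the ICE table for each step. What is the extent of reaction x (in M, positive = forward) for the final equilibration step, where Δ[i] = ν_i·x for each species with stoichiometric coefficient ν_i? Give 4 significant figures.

Q₀ = 64.97 vs Keq = 0.05142 ⇒ Q>K, reverse
Step 1:
                   A          L
  Initial    0.02682       1.32
  Change      0.5722     -1.144
  Equil       0.5991     0.1755
  solve Keq expr → x = -0.5722; check Q = 0.05142
Then remove 0.06379 M of L.
Step 2:
                   A          L
  Initial     0.5991     0.1117
  Change    -0.02969    0.05939
  Equil       0.5694     0.1711
  solve Keq expr → x = 0.02969; check Q = 0.05142
Then remove 0.05421 M of L.
Step 3:
                   A          L
  Initial     0.5694     0.1169
  Change    -0.02519    0.05038
  Equil       0.5442     0.1673
  solve Keq expr → x = 0.02519; check Q = 0.05142

x = 0.02519 M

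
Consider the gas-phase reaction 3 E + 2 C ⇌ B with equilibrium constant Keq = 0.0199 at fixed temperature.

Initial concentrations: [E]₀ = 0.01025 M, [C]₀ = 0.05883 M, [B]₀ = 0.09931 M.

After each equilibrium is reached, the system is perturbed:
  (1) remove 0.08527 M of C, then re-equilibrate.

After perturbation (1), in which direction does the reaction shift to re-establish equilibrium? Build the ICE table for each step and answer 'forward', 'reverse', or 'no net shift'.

Direction: reverse

Q₀ = 2.6645e+07 vs Keq = 0.0199 ⇒ Q>K, reverse
Step 1:
                    E           C           B
  Initial     0.01025     0.05883     0.09931
  Change       0.2978      0.1985    -0.09927
  Equil        0.3081      0.2574  3.8539e-05
  solve Keq expr → x = -0.09927; check Q = 0.0199
Then remove 0.08527 M of C.
Step 2:
                    E           C           B
  Initial      0.3081      0.1721  3.8539e-05
  Change   6.3862e-05  4.2575e-05 -2.1287e-05
  Equil        0.3081      0.1721  1.7252e-05
  solve Keq expr → x = -2.1287e-05; check Q = 0.0199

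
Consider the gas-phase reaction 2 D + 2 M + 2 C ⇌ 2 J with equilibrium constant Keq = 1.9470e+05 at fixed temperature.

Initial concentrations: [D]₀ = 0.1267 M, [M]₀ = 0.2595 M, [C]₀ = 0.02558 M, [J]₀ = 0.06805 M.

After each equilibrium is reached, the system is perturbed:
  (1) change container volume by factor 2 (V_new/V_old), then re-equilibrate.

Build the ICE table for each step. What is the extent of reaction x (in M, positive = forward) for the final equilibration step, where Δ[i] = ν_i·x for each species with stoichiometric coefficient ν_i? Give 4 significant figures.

Q₀ = 6547 vs Keq = 1.9470e+05 ⇒ Q<K, forward
Step 1:
                  D         M         C         J
  Initial    0.1267    0.2595   0.02558   0.06805
  Change   -0.01813  -0.01813  -0.01813   0.01813
  Equil      0.1086    0.2414  0.007453   0.08618
  solve Keq expr → x = 0.009064; check Q = 1.9470e+05
Then change container volume by factor 2 (V_new/V_old).
Step 2:
                  D         M         C         J
  Initial   0.05429    0.1207  0.003726   0.04309
  Change   0.006822  0.006822  0.006822 -0.006822
  Equil     0.06111    0.1275   0.01055   0.03627
  solve Keq expr → x = -0.003411; check Q = 1.9470e+05

x = -0.003411 M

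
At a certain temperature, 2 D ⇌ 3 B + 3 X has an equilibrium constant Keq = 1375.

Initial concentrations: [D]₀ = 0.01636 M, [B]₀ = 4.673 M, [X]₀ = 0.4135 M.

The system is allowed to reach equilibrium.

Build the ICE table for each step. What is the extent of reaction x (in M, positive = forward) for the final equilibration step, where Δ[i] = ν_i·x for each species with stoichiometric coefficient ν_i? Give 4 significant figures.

Q₀ = 2.6955e+04 vs Keq = 1375 ⇒ Q>K, reverse
Step 1:
                   D          B          X
  init       0.01636      4.673     0.4135
  Δ          0.03985   -0.05978   -0.05978
  eq         0.05621      4.613     0.3537
  solve Keq expr → x = -0.01993; check Q = 1375

x = -0.01993 M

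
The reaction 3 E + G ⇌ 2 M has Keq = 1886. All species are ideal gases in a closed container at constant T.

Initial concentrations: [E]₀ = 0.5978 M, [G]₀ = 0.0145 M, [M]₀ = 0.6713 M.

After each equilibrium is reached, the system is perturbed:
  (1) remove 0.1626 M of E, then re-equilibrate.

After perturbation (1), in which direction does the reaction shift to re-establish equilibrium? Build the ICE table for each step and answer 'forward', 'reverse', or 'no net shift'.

Direction: reverse

Q₀ = 145.5 vs Keq = 1886 ⇒ Q<K, forward
Step 1:
                    E           G           M
  I            0.5978      0.0145      0.6713
  C          -0.03907    -0.01302     0.02604
  E            0.5587    0.001478      0.6973
  solve Keq expr → x = 0.01302; check Q = 1886
Then remove 0.1626 M of E.
Step 2:
                    E           G           M
  I            0.3961    0.001478      0.6973
  C          0.007193    0.002398   -0.004796
  E            0.4033    0.003876      0.6925
  solve Keq expr → x = -0.002398; check Q = 1886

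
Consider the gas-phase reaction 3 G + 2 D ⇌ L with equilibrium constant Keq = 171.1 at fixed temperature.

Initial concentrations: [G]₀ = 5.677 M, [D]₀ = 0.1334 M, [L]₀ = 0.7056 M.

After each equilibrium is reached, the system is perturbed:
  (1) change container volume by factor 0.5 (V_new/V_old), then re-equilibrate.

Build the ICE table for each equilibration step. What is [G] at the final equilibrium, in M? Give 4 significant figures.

Q₀ = 0.2167 vs Keq = 171.1 ⇒ Q<K, forward
Step 1:
                   G          D          L
  I            5.677     0.1334     0.7056
  C          -0.1923    -0.1282    0.06409
  E            5.485   0.005222     0.7697
  solve Keq expr → x = 0.06409; check Q = 171.1
Then change container volume by factor 0.5 (V_new/V_old).
Step 2:
                   G          D          L
  I            10.97    0.01044      1.539
  C         -0.01174  -0.007825   0.003912
  E            10.96   0.002618      1.543
  solve Keq expr → x = 0.003912; check Q = 171.1

[G]_eq = 10.96 M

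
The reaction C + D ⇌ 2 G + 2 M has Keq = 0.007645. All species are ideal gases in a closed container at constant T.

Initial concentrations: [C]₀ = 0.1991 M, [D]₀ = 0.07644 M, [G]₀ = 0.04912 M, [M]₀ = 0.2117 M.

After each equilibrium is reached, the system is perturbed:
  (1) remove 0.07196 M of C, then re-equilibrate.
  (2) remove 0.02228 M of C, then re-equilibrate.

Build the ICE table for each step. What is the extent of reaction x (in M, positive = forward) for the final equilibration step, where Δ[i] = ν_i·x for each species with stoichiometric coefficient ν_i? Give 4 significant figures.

Q₀ = 0.007105 vs Keq = 0.007645 ⇒ Q<K, forward
Step 1:
                   C          D          G          M
  I           0.1991    0.07644    0.04912     0.2117
  C       -6.2380e-04 -6.2380e-04   0.001248   0.001248
  E           0.1985    0.07582    0.05037     0.2129
  solve Keq expr → x = 6.2380e-04; check Q = 0.007645
Then remove 0.07196 M of C.
Step 2:
                   C          D          G          M
  I           0.1265    0.07582    0.05037     0.2129
  C         0.003589   0.003589  -0.007178  -0.007178
  E           0.1301    0.07941    0.04319     0.2058
  solve Keq expr → x = -0.003589; check Q = 0.007645
Then remove 0.02228 M of C.
Step 3:
                   C          D          G          M
  I           0.1078    0.07941    0.04319     0.2058
  C         0.001371   0.001371  -0.002743  -0.002743
  E           0.1092    0.08078    0.04045      0.203
  solve Keq expr → x = -0.001371; check Q = 0.007645

x = -0.001371 M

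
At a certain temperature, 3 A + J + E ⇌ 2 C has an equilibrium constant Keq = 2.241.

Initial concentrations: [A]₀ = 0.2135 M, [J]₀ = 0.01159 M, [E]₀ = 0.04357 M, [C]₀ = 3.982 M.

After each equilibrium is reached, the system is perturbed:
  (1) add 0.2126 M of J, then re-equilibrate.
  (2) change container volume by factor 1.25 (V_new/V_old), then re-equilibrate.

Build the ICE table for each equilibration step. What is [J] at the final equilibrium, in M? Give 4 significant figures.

Q₀ = 3.2265e+06 vs Keq = 2.241 ⇒ Q>K, reverse
Step 1:
                  A         J         E         C
  I          0.2135   0.01159   0.04357     3.982
  C           1.824     0.608     0.608    -1.216
  E           2.037    0.6196    0.6515     2.766
  solve Keq expr → x = -0.608; check Q = 2.241
Then add 0.2126 M of J.
Step 2:
                  A         J         E         C
  I           2.037    0.8322    0.6515     2.766
  C          -0.101  -0.03367  -0.03367   0.06734
  E           1.936    0.7985    0.6179     2.833
  solve Keq expr → x = 0.03367; check Q = 2.241
Then change container volume by factor 1.25 (V_new/V_old).
Step 3:
                  A         J         E         C
  I           1.549    0.6388    0.4943     2.267
  C          0.1877   0.06258   0.06258   -0.1252
  E           1.737    0.7014    0.5569     2.142
  solve Keq expr → x = -0.06258; check Q = 2.241

[J]_eq = 0.7014 M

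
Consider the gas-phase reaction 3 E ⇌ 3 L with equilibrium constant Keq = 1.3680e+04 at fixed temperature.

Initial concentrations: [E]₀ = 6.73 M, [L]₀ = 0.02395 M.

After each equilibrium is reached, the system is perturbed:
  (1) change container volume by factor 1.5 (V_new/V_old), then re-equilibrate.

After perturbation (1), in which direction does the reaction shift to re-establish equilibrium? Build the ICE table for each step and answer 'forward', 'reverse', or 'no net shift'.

Direction: no net shift

Q₀ = 4.5068e-08 vs Keq = 1.3680e+04 ⇒ Q<K, forward
Step 1:
                   E          L
  Initial       6.73    0.02395
  Change      -6.459      6.459
  Equil       0.2711      6.483
  solve Keq expr → x = 2.153; check Q = 1.3680e+04
Then change container volume by factor 1.5 (V_new/V_old).
Step 2:
                   E          L
  Initial     0.1807      4.322
  Change           0          0
  Equil       0.1807      4.322
  solve Keq expr → x = 0; check Q = 1.3680e+04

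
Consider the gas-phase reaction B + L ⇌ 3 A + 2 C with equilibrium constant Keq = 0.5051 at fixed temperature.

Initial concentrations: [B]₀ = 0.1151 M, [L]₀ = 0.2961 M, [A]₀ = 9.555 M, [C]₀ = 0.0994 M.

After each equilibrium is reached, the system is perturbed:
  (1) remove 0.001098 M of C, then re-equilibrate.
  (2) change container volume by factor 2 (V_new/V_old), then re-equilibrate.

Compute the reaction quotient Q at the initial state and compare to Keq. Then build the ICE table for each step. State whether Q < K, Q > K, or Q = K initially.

Q₀ = 252.9; Q > K (proceeds reverse)

Q₀ = 252.9 vs Keq = 0.5051 ⇒ Q>K, reverse
Step 1:
                   B          L          A          C
  init        0.1151     0.2961      9.555     0.0994
  Δ           0.0468     0.0468    -0.1404    -0.0936
  eq          0.1619     0.3429      9.415   0.005797
  solve Keq expr → x = -0.0468; check Q = 0.5051
Then remove 0.001098 M of C.
Step 2:
                   B          L          A          C
  init        0.1619     0.3429      9.415   0.004699
  Δ       -5.4112e-04 -5.4112e-04   0.001623   0.001082
  eq          0.1614     0.3424      9.416   0.005781
  solve Keq expr → x = 5.4112e-04; check Q = 0.5051
Then change container volume by factor 2 (V_new/V_old).
Step 3:
                   B          L          A          C
  init       0.08068     0.1712      4.708   0.002891
  Δ        -0.002538  -0.002538   0.007615   0.005076
  eq         0.07814     0.1686      4.716   0.007967
  solve Keq expr → x = 0.002538; check Q = 0.5051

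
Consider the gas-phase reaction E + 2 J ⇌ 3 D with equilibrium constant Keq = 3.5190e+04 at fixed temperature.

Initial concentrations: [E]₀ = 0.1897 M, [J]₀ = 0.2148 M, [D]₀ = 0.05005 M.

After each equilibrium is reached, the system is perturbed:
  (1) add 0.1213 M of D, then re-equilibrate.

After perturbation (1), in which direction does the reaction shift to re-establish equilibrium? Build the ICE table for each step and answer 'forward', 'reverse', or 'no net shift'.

Direction: reverse

Q₀ = 0.01432 vs Keq = 3.5190e+04 ⇒ Q<K, forward
Step 1:
                  E         J         D
  Initial    0.1897    0.2148   0.05005
  Change    -0.1054   -0.2107    0.3161
  Equil     0.08433  0.004067    0.3661
  solve Keq expr → x = 0.1054; check Q = 3.5190e+04
Then add 0.1213 M of D.
Step 2:
                  E         J         D
  Initial   0.08433  0.004067    0.4874
  Change   0.001041  0.002082 -0.003124
  Equil     0.08537  0.006149    0.4843
  solve Keq expr → x = -0.001041; check Q = 3.5190e+04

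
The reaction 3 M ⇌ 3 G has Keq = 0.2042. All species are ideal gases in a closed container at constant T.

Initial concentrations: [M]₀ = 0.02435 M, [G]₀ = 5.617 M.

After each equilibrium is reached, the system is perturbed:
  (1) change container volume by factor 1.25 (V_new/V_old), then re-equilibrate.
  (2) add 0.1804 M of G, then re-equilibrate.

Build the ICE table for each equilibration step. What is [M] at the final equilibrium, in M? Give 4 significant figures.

Q₀ = 1.2275e+07 vs Keq = 0.2042 ⇒ Q>K, reverse
Step 1:
                    M           G
  Initial     0.02435       5.617
  Change        3.526      -3.526
  Equil         3.551       2.091
  solve Keq expr → x = -1.175; check Q = 0.2042
Then change container volume by factor 1.25 (V_new/V_old).
Step 2:
                    M           G
  Initial        2.84       1.673
  Change            0           0
  Equil          2.84       1.673
  solve Keq expr → x = 0; check Q = 0.2042
Then add 0.1804 M of G.
Step 3:
                    M           G
  Initial        2.84       1.853
  Change       0.1135     -0.1135
  Equil         2.954        1.74
  solve Keq expr → x = -0.03785; check Q = 0.2042

[M]_eq = 2.954 M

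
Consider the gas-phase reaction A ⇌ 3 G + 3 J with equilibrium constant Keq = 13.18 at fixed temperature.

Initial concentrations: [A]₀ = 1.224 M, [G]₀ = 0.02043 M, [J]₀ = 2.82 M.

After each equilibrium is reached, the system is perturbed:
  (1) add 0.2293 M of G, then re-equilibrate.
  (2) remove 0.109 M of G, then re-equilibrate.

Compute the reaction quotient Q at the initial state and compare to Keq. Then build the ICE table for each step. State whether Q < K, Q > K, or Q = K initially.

Q₀ = 1.5623e-04; Q < K (proceeds forward)

Q₀ = 1.5623e-04 vs Keq = 13.18 ⇒ Q<K, forward
Step 1:
                    A           G           J
  I             1.224     0.02043        2.82
  C           -0.2198      0.6594      0.6594
  E             1.004      0.6798       3.479
  solve Keq expr → x = 0.2198; check Q = 13.18
Then add 0.2293 M of G.
Step 2:
                    A           G           J
  I             1.004      0.9091       3.479
  C           0.05954     -0.1786     -0.1786
  E             1.064      0.7305       3.301
  solve Keq expr → x = -0.05954; check Q = 13.18
Then remove 0.109 M of G.
Step 3:
                    A           G           J
  I             1.064      0.6215       3.301
  C          -0.02815     0.08444     0.08444
  E             1.036       0.706       3.385
  solve Keq expr → x = 0.02815; check Q = 13.18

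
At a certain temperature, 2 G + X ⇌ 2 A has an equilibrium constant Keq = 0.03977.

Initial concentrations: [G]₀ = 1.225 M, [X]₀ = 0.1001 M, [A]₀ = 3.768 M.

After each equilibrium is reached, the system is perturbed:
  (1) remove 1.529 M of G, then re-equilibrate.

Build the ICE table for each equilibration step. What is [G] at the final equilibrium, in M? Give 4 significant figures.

Q₀ = 94.52 vs Keq = 0.03977 ⇒ Q>K, reverse
Step 1:
                    G           X           A
  I             1.225      0.1001       3.768
  C             2.789       1.395      -2.789
  E             4.014       1.495      0.9787
  solve Keq expr → x = -1.395; check Q = 0.03977
Then remove 1.529 M of G.
Step 2:
                    G           X           A
  I             2.485       1.495      0.9787
  C            0.2753      0.1377     -0.2753
  E             2.761       1.632      0.7034
  solve Keq expr → x = -0.1377; check Q = 0.03977

[G]_eq = 2.761 M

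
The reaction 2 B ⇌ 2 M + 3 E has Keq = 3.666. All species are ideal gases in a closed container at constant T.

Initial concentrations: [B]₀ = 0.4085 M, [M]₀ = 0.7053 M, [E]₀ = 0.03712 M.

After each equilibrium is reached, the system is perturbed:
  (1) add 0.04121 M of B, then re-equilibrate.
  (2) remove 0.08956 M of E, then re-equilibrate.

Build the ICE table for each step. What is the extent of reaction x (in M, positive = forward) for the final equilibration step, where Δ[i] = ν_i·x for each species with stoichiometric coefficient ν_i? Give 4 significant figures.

Q₀ = 1.5247e-04 vs Keq = 3.666 ⇒ Q<K, forward
Step 1:
                    B           M           E
  init         0.4085      0.7053     0.03712
  Δ           -0.2641      0.2641      0.3962
  eq           0.1444      0.9694      0.4333
  solve Keq expr → x = 0.1321; check Q = 3.666
Then add 0.04121 M of B.
Step 2:
                    B           M           E
  init         0.1856      0.9694      0.4333
  Δ          -0.02136     0.02136     0.03204
  eq           0.1642      0.9908      0.4653
  solve Keq expr → x = 0.01068; check Q = 3.666
Then remove 0.08956 M of E.
Step 3:
                    B           M           E
  init         0.1642      0.9908      0.3758
  Δ          -0.02411     0.02411     0.03617
  eq           0.1401       1.015      0.4119
  solve Keq expr → x = 0.01206; check Q = 3.666

x = 0.01206 M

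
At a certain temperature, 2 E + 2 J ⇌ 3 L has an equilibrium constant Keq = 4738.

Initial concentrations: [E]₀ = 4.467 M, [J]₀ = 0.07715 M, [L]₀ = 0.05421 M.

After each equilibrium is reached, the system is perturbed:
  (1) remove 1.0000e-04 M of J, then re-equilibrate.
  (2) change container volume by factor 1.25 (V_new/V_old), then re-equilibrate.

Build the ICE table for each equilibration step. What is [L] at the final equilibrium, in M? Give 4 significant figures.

Q₀ = 0.001341 vs Keq = 4738 ⇒ Q<K, forward
Step 1:
                   E          J          L
  I            4.467    0.07715    0.05421
  C         -0.07692   -0.07692     0.1154
  E             4.39 2.3111e-04     0.1696
  solve Keq expr → x = 0.03846; check Q = 4738
Then remove 1.0000e-04 M of J.
Step 2:
                   E          J          L
  I             4.39 1.3111e-04     0.1696
  C       9.9689e-05 9.9689e-05 -1.4953e-04
  E             4.39 2.3080e-04     0.1694
  solve Keq expr → x = -4.9845e-05; check Q = 4738
Then change container volume by factor 1.25 (V_new/V_old).
Step 3:
                   E          J          L
  I            3.512 1.8464e-04     0.1356
  C       2.1718e-05 2.1718e-05 -3.2577e-05
  E            3.512 2.0636e-04     0.1355
  solve Keq expr → x = -1.0859e-05; check Q = 4738

[L]_eq = 0.1355 M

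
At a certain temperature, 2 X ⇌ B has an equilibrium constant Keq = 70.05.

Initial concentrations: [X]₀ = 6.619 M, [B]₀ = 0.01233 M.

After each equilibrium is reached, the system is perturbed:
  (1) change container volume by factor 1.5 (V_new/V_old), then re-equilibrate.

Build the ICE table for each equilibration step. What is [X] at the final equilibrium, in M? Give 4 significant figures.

[X]_eq = 0.1743 M

Q₀ = 2.8144e-04 vs Keq = 70.05 ⇒ Q<K, forward
Step 1:
                  X         B
  init        6.619   0.01233
  Δ          -6.405     3.202
  eq         0.2142     3.215
  solve Keq expr → x = 3.202; check Q = 70.05
Then change container volume by factor 1.5 (V_new/V_old).
Step 2:
                  X         B
  init       0.1428     2.143
  Δ         0.03145  -0.01573
  eq         0.1743     2.127
  solve Keq expr → x = -0.01573; check Q = 70.05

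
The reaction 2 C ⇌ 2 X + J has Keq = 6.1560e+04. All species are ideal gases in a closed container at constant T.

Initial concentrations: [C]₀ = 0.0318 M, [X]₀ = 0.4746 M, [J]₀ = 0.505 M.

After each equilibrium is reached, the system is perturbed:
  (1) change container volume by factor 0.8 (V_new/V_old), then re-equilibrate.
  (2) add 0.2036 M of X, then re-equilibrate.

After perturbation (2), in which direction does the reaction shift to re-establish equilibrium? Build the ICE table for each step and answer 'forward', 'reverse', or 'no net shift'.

Direction: reverse

Q₀ = 112.5 vs Keq = 6.1560e+04 ⇒ Q<K, forward
Step 1:
                    C           X           J
  init         0.0318      0.4746       0.505
  Δ          -0.03033     0.03033     0.01517
  eq         0.001468      0.5049      0.5202
  solve Keq expr → x = 0.01517; check Q = 6.1560e+04
Then change container volume by factor 0.8 (V_new/V_old).
Step 2:
                    C           X           J
  init       0.001835      0.6312      0.6502
  Δ        2.1569e-04 -2.1569e-04 -1.0784e-04
  eq          0.00205      0.6309      0.6501
  solve Keq expr → x = -1.0784e-04; check Q = 6.1560e+04
Then add 0.2036 M of X.
Step 3:
                    C           X           J
  init        0.00205      0.8345      0.6501
  Δ        6.5881e-04 -6.5881e-04 -3.2940e-04
  eq         0.002709      0.8339      0.6498
  solve Keq expr → x = -3.2940e-04; check Q = 6.1560e+04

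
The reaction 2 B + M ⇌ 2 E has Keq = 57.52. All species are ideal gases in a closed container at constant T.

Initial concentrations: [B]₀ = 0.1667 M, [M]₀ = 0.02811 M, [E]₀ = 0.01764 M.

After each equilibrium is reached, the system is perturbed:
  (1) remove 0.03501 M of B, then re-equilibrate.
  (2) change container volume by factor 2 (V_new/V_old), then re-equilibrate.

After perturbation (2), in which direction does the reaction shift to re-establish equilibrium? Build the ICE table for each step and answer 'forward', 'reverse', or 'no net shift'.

Direction: reverse

Q₀ = 0.3984 vs Keq = 57.52 ⇒ Q<K, forward
Step 1:
                   B          M          E
  I           0.1667    0.02811    0.01764
  C         -0.04638   -0.02319    0.04638
  E           0.1203   0.004921    0.06402
  solve Keq expr → x = 0.02319; check Q = 57.52
Then remove 0.03501 M of B.
Step 2:
                   B          M          E
  I          0.08531   0.004921    0.06402
  C         0.005003   0.002502  -0.005003
  E          0.09032   0.007423    0.05901
  solve Keq expr → x = -0.002502; check Q = 57.52
Then change container volume by factor 2 (V_new/V_old).
Step 3:
                   B          M          E
  I          0.04516   0.003711    0.02951
  C          0.00305   0.001525   -0.00305
  E          0.04821   0.005236    0.02646
  solve Keq expr → x = -0.001525; check Q = 57.52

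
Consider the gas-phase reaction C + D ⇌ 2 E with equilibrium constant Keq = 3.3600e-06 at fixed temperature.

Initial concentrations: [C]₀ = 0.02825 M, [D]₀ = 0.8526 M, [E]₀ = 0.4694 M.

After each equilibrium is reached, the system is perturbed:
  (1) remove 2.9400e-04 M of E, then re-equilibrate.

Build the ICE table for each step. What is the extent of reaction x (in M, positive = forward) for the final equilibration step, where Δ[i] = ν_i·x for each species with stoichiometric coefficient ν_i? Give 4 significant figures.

x = 1.4683e-04 M

Q₀ = 9.148 vs Keq = 3.3600e-06 ⇒ Q>K, reverse
Step 1:
                  C         D         E
  init      0.02825    0.8526    0.4694
  Δ          0.2342    0.2342   -0.4684
  eq         0.2625     1.087 9.7899e-04
  solve Keq expr → x = -0.2342; check Q = 3.3600e-06
Then remove 2.9400e-04 M of E.
Step 2:
                  C         D         E
  init       0.2625     1.087 6.8499e-04
  Δ       -1.4683e-04 -1.4683e-04 2.9366e-04
  eq         0.2623     1.087 9.7865e-04
  solve Keq expr → x = 1.4683e-04; check Q = 3.3600e-06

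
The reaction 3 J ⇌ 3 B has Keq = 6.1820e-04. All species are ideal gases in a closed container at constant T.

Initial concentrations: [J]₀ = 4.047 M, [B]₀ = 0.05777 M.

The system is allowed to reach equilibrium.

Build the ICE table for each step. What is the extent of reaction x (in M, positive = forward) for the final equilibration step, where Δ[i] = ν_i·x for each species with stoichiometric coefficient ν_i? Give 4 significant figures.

x = 0.08815 M

Q₀ = 2.9088e-06 vs Keq = 6.1820e-04 ⇒ Q<K, forward
Step 1:
                    J           B
  init          4.047     0.05777
  Δ           -0.2645      0.2645
  eq            3.783      0.3222
  solve Keq expr → x = 0.08815; check Q = 6.1820e-04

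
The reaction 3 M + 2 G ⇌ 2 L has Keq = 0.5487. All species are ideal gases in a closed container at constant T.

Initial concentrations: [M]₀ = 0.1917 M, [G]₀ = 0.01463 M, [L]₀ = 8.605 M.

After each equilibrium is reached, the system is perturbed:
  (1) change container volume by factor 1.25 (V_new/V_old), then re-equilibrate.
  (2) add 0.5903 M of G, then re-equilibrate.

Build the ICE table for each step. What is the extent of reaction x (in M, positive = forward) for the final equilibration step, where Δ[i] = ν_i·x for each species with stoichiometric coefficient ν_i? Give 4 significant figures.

x = 0.09746 M

Q₀ = 4.9107e+07 vs Keq = 0.5487 ⇒ Q>K, reverse
Step 1:
                    M           G           L
  init         0.1917     0.01463       8.605
  Δ              2.73        1.82       -1.82
  eq            2.921       1.834       6.785
  solve Keq expr → x = -0.9099; check Q = 0.5487
Then change container volume by factor 1.25 (V_new/V_old).
Step 2:
                    M           G           L
  init          2.337       1.468       5.428
  Δ            0.2893      0.1929     -0.1929
  eq            2.626        1.66       5.235
  solve Keq expr → x = -0.09644; check Q = 0.5487
Then add 0.5903 M of G.
Step 3:
                    M           G           L
  init          2.626       2.251       5.235
  Δ           -0.2924     -0.1949      0.1949
  eq            2.334       2.056        5.43
  solve Keq expr → x = 0.09746; check Q = 0.5487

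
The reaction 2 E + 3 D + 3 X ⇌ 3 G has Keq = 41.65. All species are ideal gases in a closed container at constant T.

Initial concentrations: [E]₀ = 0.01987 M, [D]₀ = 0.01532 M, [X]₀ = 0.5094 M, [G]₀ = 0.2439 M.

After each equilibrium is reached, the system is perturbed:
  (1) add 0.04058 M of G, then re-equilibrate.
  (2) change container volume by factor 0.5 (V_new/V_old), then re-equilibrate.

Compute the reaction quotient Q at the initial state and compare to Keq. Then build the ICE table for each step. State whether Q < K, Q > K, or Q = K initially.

Q₀ = 7.7319e+07 vs Keq = 41.65 ⇒ Q>K, reverse
Step 1:
                    E           D           X           G
  I           0.01987     0.01532      0.5094      0.2439
  C            0.1007       0.151       0.151      -0.151
  E            0.1205      0.1663      0.6604      0.0929
  solve Keq expr → x = -0.05033; check Q = 41.65
Then add 0.04058 M of G.
Step 2:
                    E           D           X           G
  I            0.1205      0.1663      0.6604      0.1335
  C           0.01287      0.0193      0.0193     -0.0193
  E            0.1334      0.1856      0.6797      0.1142
  solve Keq expr → x = -0.006434; check Q = 41.65
Then change container volume by factor 0.5 (V_new/V_old).
Step 3:
                    E           D           X           G
  I            0.2668      0.3712       1.359      0.2284
  C          -0.08083     -0.1212     -0.1212      0.1212
  E             0.186        0.25       1.238      0.3496
  solve Keq expr → x = 0.04041; check Q = 41.65

Q₀ = 7.7319e+07; Q > K (proceeds reverse)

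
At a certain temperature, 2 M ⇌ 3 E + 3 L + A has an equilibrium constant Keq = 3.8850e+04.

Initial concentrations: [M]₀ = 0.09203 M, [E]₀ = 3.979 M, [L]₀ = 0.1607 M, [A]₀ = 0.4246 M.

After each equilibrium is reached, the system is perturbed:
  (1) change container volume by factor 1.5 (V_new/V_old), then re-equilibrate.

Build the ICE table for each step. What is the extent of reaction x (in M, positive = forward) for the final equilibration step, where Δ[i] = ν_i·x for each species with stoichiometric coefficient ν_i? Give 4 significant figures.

Q₀ = 13.11 vs Keq = 3.8850e+04 ⇒ Q<K, forward
Step 1:
                  M         E         L         A
  Initial   0.09203     3.979    0.1607    0.4246
  Change   -0.08747    0.1312    0.1312   0.04373
  Equil    0.004563      4.11    0.2919    0.4683
  solve Keq expr → x = 0.04373; check Q = 3.8850e+04
Then change container volume by factor 1.5 (V_new/V_old).
Step 2:
                  M         E         L         A
  Initial  0.003042      2.74    0.1946    0.3122
  Change   -0.00191  0.002865  0.002865 9.5502e-04
  Equil    0.001132     2.743    0.1975    0.3132
  solve Keq expr → x = 9.5502e-04; check Q = 3.8850e+04

x = 9.5502e-04 M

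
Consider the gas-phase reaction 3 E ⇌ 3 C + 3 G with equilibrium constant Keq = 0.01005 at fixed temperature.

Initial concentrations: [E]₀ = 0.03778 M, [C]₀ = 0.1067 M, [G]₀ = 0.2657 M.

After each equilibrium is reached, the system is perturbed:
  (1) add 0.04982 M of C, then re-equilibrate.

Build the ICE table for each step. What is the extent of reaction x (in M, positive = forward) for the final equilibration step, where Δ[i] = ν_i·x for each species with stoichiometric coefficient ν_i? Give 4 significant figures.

x = -0.006996 M

Q₀ = 0.4226 vs Keq = 0.01005 ⇒ Q>K, reverse
Step 1:
                   E          C          G
  Initial    0.03778     0.1067     0.2657
  Change     0.03662   -0.03662   -0.03662
  Equil       0.0744    0.07008     0.2291
  solve Keq expr → x = -0.01221; check Q = 0.01005
Then add 0.04982 M of C.
Step 2:
                   E          C          G
  Initial     0.0744     0.1199     0.2291
  Change     0.02099   -0.02099   -0.02099
  Equil      0.09538    0.09892     0.2081
  solve Keq expr → x = -0.006996; check Q = 0.01005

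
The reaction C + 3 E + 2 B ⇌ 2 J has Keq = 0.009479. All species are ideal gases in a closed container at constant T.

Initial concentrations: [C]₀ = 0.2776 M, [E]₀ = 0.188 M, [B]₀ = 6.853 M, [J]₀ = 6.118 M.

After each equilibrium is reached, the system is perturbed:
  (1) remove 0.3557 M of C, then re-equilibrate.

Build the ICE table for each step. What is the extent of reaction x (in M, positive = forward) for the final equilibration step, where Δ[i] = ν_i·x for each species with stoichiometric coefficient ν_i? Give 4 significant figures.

Q₀ = 432.1 vs Keq = 0.009479 ⇒ Q>K, reverse
Step 1:
                    C           E           B           J
  init         0.2776       0.188       6.853       6.118
  Δ            0.8857       2.657       1.771      -1.771
  eq            1.163       2.845       8.624       4.347
  solve Keq expr → x = -0.8857; check Q = 0.009479
Then remove 0.3557 M of C.
Step 2:
                    C           E           B           J
  init         0.8076       2.845       8.624       4.347
  Δ           0.06464      0.1939      0.1293     -0.1293
  eq           0.8723       3.039       8.754       4.217
  solve Keq expr → x = -0.06464; check Q = 0.009479

x = -0.06464 M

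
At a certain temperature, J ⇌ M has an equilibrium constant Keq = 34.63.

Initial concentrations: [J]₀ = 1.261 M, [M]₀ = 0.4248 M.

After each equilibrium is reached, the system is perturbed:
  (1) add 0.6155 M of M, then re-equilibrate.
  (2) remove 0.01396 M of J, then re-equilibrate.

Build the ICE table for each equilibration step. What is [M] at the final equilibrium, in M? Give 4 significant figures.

Q₀ = 0.3369 vs Keq = 34.63 ⇒ Q<K, forward
Step 1:
                   J          M
  I            1.261     0.4248
  C           -1.214      1.214
  E          0.04731      1.638
  solve Keq expr → x = 1.214; check Q = 34.63
Then add 0.6155 M of M.
Step 2:
                   J          M
  I          0.04731      2.254
  C          0.01727   -0.01727
  E          0.06459      2.237
  solve Keq expr → x = -0.01727; check Q = 34.63
Then remove 0.01396 M of J.
Step 3:
                   J          M
  I          0.05063      2.237
  C          0.01357   -0.01357
  E           0.0642      2.223
  solve Keq expr → x = -0.01357; check Q = 34.63

[M]_eq = 2.223 M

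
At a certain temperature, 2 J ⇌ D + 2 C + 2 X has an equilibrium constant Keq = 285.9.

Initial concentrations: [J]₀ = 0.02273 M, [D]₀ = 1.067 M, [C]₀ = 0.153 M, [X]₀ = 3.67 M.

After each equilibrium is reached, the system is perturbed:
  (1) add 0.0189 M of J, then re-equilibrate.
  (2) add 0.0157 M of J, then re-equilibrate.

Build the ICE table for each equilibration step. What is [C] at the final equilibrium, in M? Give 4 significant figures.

[C]_eq = 0.1715 M

Q₀ = 651.1 vs Keq = 285.9 ⇒ Q>K, reverse
Step 1:
                  J         D         C         X
  init      0.02273     1.067     0.153      3.67
  Δ        0.009329 -0.004665 -0.009329 -0.009329
  eq        0.03206     1.062    0.1437     3.661
  solve Keq expr → x = -0.004665; check Q = 285.9
Then add 0.0189 M of J.
Step 2:
                  J         D         C         X
  init      0.05096     1.062    0.1437     3.661
  Δ        -0.01523  0.007614   0.01523   0.01523
  eq        0.03573      1.07    0.1589     3.676
  solve Keq expr → x = 0.007614; check Q = 285.9
Then add 0.0157 M of J.
Step 3:
                  J         D         C         X
  init      0.05143      1.07    0.1589     3.676
  Δ        -0.01262  0.006308   0.01262   0.01262
  eq        0.03882     1.076    0.1715     3.689
  solve Keq expr → x = 0.006308; check Q = 285.9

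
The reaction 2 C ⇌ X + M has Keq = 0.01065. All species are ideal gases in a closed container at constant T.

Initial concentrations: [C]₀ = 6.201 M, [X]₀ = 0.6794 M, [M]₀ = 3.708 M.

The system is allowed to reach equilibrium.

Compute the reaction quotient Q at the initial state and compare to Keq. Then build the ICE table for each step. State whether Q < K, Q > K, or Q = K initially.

Q₀ = 0.06552; Q > K (proceeds reverse)

Q₀ = 0.06552 vs Keq = 0.01065 ⇒ Q>K, reverse
Step 1:
                  C         X         M
  I           6.201    0.6794     3.708
  C           1.013   -0.5063   -0.5063
  E           7.214    0.1731     3.202
  solve Keq expr → x = -0.5063; check Q = 0.01065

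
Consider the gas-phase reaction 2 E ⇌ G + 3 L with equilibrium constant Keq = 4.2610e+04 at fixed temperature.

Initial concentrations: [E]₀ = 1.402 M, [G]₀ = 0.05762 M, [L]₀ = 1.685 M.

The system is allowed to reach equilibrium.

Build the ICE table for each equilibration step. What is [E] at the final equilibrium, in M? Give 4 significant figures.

[E]_eq = 0.03024 M

Q₀ = 0.1402 vs Keq = 4.2610e+04 ⇒ Q<K, forward
Step 1:
                  E         G         L
  Initial     1.402   0.05762     1.685
  Change     -1.372    0.6859     2.058
  Equil     0.03024    0.7435     3.743
  solve Keq expr → x = 0.6859; check Q = 4.2610e+04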